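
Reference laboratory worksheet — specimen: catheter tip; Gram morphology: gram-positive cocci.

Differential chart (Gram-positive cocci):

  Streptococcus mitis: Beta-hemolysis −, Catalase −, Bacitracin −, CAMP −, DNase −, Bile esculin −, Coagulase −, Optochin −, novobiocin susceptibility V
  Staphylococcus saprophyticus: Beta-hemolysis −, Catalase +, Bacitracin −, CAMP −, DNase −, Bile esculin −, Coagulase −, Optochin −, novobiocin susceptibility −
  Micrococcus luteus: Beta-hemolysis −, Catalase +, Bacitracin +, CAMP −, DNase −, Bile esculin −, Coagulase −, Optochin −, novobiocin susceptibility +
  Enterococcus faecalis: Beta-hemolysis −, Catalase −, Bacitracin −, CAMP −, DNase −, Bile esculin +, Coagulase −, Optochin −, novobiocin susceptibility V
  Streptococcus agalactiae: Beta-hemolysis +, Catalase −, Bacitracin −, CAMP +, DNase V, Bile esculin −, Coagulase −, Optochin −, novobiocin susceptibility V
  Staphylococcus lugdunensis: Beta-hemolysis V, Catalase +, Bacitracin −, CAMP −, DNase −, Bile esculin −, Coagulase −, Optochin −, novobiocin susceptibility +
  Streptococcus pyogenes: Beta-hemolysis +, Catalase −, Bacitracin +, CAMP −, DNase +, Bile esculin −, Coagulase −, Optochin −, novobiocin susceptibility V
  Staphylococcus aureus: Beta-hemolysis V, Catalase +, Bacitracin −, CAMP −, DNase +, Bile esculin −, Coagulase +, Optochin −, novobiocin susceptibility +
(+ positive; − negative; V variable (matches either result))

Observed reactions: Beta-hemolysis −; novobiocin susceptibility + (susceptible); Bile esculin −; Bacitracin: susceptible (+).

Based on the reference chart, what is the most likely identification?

Micrococcus luteus

Bile esculin −: excludes Enterococcus faecalis — 7 left.
novobiocin susceptibility +: excludes Staphylococcus saprophyticus — 6 left.
Beta-hemolysis −: excludes Streptococcus agalactiae, Streptococcus pyogenes — 4 left.
Bacitracin +: excludes Streptococcus mitis, Staphylococcus lugdunensis, Staphylococcus aureus — 1 left.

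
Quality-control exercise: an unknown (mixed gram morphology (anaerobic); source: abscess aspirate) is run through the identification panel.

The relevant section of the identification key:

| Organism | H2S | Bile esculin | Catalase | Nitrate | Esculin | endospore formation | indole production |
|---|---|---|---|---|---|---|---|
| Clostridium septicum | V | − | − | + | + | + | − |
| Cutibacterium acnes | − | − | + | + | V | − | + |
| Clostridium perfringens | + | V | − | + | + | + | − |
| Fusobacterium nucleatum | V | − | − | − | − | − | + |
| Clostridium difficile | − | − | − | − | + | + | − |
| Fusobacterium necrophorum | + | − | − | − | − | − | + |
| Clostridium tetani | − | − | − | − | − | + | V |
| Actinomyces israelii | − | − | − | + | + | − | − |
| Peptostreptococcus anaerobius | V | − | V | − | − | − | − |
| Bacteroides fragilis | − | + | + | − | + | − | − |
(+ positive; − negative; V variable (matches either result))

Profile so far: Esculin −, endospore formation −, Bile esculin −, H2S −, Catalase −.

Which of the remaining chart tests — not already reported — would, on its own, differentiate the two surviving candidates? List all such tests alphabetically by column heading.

indole production

H2S −: excludes Clostridium perfringens, Fusobacterium necrophorum — 8 left.
Catalase −: excludes Cutibacterium acnes, Bacteroides fragilis — 6 left.
Bile esculin −: all 6 remaining candidates are consistent.
endospore formation −: excludes Clostridium septicum, Clostridium difficile, Clostridium tetani — 3 left.
Esculin −: excludes Actinomyces israelii — 2 left.
Two candidates remain: Fusobacterium nucleatum and Peptostreptococcus anaerobius.
  Nitrate: − vs − — same for both, does not separate.
  indole production: Fusobacterium nucleatum +, Peptostreptococcus anaerobius − — discriminates.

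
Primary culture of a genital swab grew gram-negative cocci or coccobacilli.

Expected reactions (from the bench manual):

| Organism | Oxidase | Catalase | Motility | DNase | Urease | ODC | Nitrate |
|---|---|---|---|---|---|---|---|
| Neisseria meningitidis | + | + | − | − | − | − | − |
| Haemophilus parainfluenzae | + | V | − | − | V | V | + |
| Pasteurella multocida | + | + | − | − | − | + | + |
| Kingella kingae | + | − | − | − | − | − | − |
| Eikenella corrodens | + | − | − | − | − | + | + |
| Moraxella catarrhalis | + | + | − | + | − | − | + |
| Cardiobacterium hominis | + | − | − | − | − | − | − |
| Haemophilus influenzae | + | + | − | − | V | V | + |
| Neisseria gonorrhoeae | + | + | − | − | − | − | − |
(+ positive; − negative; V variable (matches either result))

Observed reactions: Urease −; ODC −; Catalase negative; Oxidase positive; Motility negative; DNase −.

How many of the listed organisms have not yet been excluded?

3

Catalase −: excludes 5 organisms — 4 left.
Motility −: all 4 remaining candidates are consistent.
Urease −: all 4 remaining candidates are consistent.
DNase −: all 4 remaining candidates are consistent.
Oxidase +: all 4 remaining candidates are consistent.
ODC −: excludes Eikenella corrodens — 3 left.
Still consistent: Cardiobacterium hominis, Haemophilus parainfluenzae, Kingella kingae.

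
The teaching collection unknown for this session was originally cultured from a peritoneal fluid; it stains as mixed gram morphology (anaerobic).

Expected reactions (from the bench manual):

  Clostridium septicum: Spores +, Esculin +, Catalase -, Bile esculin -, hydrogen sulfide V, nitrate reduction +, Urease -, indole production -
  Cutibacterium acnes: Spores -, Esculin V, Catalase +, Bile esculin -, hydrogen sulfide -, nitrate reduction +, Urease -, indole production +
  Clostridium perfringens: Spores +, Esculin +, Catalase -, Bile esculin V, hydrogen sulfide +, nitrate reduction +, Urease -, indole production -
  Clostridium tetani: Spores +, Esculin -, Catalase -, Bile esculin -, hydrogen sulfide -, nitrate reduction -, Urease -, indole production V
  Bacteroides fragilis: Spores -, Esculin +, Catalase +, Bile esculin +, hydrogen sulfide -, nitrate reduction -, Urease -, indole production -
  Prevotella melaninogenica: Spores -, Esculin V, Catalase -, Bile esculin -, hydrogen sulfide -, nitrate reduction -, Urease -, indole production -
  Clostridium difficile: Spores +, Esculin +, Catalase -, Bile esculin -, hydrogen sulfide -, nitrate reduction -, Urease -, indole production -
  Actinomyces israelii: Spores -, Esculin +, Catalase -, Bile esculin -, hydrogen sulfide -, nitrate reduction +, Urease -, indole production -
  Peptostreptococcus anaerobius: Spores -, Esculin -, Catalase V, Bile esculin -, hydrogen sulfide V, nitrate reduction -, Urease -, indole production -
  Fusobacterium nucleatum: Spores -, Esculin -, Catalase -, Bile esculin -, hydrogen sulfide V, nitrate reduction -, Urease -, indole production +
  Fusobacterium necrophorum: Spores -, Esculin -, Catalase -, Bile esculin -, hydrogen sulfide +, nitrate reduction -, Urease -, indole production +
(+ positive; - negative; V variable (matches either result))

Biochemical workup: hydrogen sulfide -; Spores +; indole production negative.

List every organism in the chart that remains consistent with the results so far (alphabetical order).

Clostridium difficile, Clostridium septicum, Clostridium tetani

hydrogen sulfide -: excludes Clostridium perfringens, Fusobacterium necrophorum — 9 left.
Spores +: excludes 6 organisms — 3 left.
indole production -: all 3 remaining candidates are consistent.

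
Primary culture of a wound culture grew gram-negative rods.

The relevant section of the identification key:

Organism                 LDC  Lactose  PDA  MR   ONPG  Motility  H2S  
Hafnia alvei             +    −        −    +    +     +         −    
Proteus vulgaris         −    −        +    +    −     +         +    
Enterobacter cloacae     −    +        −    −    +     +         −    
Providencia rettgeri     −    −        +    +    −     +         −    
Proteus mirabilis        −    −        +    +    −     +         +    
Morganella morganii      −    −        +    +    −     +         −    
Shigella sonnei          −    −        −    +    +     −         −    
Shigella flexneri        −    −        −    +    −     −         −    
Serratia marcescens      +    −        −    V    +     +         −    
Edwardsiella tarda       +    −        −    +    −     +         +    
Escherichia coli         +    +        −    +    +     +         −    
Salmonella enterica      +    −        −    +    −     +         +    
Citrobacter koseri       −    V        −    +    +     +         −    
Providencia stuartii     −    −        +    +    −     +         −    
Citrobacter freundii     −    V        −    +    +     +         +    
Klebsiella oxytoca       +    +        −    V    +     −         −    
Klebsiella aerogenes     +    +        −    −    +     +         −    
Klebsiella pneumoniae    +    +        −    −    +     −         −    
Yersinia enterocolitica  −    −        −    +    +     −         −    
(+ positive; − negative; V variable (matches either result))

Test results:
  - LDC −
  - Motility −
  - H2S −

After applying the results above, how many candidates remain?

Motility −: excludes 14 organisms — 5 left.
H2S −: all 5 remaining candidates are consistent.
LDC −: excludes Klebsiella oxytoca, Klebsiella pneumoniae — 3 left.
Still consistent: Shigella flexneri, Shigella sonnei, Yersinia enterocolitica.

3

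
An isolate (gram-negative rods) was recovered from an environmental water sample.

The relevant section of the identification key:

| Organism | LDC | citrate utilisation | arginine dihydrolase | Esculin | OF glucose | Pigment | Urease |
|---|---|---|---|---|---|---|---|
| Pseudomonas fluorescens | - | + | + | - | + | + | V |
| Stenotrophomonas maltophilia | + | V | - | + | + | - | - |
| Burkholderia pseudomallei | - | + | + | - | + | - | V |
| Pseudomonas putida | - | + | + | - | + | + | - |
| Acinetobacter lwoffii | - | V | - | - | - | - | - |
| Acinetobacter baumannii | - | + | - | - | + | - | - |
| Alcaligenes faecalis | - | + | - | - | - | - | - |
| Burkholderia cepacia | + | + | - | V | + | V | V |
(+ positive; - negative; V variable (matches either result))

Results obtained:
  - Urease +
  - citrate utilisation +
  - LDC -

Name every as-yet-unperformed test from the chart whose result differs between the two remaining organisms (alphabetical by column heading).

citrate utilisation +: all 8 remaining candidates are consistent.
Urease +: excludes 5 organisms — 3 left.
LDC -: excludes Burkholderia cepacia — 2 left.
Two candidates remain: Burkholderia pseudomallei and Pseudomonas fluorescens.
  arginine dihydrolase: + vs + — same for both, does not separate.
  Esculin: - vs - — same for both, does not separate.
  OF glucose: + vs + — same for both, does not separate.
  Pigment: Burkholderia pseudomallei -, Pseudomonas fluorescens + — discriminates.

Pigment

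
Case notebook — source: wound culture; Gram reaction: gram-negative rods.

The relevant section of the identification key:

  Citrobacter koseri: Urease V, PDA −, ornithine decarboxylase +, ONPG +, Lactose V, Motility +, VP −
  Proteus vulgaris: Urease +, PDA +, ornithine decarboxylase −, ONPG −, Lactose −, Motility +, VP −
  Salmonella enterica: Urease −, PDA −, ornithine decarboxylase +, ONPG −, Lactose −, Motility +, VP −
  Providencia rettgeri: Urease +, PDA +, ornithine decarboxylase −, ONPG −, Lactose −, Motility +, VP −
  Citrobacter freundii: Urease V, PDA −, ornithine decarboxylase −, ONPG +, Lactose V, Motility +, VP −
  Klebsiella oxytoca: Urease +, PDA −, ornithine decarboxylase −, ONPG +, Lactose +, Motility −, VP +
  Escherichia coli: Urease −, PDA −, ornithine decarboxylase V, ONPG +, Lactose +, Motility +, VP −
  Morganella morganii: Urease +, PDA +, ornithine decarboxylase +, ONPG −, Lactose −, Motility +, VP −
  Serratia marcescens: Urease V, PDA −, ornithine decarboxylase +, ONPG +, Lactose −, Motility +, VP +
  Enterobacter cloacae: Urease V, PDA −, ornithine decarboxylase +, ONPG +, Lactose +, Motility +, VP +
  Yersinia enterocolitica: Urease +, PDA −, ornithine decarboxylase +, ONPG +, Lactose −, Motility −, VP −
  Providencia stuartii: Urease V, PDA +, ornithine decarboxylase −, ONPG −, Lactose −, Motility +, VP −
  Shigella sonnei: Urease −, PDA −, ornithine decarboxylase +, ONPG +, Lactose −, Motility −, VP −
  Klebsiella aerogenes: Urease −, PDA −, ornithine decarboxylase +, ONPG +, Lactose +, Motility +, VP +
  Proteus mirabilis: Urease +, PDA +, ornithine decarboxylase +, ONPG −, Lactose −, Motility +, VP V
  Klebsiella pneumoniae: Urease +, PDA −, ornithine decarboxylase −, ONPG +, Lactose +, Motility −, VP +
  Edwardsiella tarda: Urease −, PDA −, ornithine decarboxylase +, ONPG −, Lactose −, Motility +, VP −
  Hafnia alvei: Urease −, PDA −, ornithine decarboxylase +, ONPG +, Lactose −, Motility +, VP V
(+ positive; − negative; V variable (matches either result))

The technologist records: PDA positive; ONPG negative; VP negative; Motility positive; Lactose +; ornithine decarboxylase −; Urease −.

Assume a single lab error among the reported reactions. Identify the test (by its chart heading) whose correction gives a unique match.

Lactose

As reported, no row in the chart matches all 7 reactions.
Reversing Lactose (to −) → unique match: Providencia stuartii.
Reversing Urease → still no organism matches.
Reversing VP → still no organism matches.
Reversing ONPG → still no organism matches.
Reversing PDA → still no organism matches.
Reversing ornithine decarboxylase → still no organism matches.
Reversing Motility → still no organism matches.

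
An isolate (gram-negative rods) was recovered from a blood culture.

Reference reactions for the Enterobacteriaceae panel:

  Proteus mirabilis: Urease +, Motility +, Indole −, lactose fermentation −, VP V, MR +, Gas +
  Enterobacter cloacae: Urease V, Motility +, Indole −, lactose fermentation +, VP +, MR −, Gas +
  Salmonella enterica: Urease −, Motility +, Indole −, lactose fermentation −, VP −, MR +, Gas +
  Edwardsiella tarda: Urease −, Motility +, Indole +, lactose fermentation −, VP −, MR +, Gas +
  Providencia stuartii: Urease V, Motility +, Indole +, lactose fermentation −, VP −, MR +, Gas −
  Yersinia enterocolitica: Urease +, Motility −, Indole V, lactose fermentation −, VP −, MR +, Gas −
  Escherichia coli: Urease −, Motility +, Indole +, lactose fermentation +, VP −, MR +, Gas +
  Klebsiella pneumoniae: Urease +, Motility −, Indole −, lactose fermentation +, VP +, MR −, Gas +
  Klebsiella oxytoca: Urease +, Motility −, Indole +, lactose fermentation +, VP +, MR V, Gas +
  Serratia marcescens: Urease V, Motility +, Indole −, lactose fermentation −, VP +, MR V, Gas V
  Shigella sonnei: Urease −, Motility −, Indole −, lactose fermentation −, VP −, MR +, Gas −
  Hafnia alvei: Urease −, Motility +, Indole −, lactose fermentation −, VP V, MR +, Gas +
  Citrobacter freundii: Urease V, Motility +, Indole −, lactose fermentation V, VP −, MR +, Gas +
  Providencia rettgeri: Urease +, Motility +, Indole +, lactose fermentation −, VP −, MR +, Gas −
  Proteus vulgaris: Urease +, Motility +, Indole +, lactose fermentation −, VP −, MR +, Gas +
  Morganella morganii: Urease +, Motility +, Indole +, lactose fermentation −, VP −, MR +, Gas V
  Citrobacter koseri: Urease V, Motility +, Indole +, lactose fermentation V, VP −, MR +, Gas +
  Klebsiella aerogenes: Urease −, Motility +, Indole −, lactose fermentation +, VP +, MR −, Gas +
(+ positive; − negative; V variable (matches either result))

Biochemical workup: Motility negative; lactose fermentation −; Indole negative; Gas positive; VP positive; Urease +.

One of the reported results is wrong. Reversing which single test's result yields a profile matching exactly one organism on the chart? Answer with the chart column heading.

As reported, no row in the chart matches all 6 reactions.
Reversing Indole → still no organism matches.
Reversing VP → still no organism matches.
Reversing Gas → still no organism matches.
Reversing lactose fermentation (to +) → unique match: Klebsiella pneumoniae.
Reversing Urease → still no organism matches.
Reversing Motility → 2 organisms match (not unique).

lactose fermentation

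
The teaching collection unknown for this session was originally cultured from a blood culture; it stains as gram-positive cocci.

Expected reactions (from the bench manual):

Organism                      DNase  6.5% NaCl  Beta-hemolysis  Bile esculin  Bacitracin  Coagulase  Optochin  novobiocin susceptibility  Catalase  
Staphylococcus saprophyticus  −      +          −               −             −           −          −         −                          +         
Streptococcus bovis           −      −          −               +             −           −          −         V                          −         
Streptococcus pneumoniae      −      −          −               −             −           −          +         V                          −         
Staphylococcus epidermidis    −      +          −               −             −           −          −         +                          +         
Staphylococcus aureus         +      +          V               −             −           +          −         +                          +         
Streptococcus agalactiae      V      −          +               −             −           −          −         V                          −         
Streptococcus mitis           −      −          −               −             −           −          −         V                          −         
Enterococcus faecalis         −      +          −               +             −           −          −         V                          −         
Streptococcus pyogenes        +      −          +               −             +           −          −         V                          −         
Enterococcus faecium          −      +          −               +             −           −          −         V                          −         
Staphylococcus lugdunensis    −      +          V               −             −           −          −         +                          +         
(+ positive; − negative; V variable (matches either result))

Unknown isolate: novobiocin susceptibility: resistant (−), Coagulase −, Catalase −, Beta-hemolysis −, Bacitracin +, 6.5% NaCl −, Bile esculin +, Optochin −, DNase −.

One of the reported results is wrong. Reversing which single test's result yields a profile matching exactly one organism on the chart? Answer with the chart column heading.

As reported, no row in the chart matches all 9 reactions.
Reversing DNase → still no organism matches.
Reversing Coagulase → still no organism matches.
Reversing Optochin → still no organism matches.
Reversing Catalase → still no organism matches.
Reversing Bacitracin (to −) → unique match: Streptococcus bovis.
Reversing novobiocin susceptibility → still no organism matches.
Reversing Bile esculin → still no organism matches.
Reversing Beta-hemolysis → still no organism matches.
Reversing 6.5% NaCl → still no organism matches.

Bacitracin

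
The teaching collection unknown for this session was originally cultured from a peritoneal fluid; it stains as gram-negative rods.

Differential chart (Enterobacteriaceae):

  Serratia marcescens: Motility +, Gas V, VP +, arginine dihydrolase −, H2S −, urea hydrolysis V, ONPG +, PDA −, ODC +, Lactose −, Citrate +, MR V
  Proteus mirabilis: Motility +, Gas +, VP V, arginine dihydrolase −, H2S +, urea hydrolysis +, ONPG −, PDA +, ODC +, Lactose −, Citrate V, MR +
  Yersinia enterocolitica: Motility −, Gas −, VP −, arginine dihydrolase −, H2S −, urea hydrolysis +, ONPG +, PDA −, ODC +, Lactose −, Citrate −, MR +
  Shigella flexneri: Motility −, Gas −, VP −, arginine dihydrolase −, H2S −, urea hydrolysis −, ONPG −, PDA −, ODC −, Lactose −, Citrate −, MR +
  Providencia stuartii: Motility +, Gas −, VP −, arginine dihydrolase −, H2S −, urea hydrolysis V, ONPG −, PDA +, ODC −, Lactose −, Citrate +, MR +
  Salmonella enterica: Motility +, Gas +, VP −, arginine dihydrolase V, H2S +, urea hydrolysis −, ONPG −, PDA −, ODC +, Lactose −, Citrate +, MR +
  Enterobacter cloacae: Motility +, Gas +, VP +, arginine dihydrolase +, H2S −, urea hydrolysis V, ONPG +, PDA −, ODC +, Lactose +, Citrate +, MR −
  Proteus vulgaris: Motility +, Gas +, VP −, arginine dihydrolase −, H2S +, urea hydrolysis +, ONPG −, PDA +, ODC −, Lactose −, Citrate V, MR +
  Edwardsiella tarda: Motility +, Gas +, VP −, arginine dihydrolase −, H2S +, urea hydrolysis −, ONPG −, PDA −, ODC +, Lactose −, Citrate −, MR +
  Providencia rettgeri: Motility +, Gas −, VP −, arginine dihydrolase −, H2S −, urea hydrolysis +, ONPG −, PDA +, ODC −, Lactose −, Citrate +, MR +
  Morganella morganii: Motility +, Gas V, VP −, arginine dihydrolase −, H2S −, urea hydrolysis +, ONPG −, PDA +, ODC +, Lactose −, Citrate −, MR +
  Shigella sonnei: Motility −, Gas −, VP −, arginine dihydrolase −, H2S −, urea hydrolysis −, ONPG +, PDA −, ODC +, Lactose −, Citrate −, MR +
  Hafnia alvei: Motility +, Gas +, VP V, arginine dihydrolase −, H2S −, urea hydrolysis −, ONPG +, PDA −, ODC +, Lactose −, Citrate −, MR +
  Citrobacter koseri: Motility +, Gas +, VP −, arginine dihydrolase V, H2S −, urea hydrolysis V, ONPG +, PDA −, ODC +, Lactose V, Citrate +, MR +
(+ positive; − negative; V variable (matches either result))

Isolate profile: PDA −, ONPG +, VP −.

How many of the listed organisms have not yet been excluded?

4

PDA −: excludes 5 organisms — 9 left.
ONPG +: excludes Shigella flexneri, Salmonella enterica, Edwardsiella tarda — 6 left.
VP −: excludes Serratia marcescens, Enterobacter cloacae — 4 left.
Still consistent: Citrobacter koseri, Hafnia alvei, Shigella sonnei, Yersinia enterocolitica.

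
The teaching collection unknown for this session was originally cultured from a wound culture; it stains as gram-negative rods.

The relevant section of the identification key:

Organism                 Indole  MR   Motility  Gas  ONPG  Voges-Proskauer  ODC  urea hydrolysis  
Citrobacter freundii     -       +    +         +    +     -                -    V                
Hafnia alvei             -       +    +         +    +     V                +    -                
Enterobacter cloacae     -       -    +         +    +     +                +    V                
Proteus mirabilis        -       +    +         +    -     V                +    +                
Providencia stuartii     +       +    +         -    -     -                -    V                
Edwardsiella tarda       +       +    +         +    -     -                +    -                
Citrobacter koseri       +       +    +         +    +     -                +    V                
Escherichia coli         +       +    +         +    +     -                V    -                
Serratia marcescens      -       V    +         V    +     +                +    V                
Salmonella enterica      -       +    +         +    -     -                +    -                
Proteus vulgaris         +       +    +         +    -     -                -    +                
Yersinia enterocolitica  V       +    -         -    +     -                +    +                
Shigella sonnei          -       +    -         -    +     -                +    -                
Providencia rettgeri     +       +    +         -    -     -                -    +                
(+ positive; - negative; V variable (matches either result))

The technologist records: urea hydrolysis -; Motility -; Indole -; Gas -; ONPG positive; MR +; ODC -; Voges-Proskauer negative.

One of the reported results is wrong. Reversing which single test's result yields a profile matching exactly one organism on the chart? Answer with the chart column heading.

ODC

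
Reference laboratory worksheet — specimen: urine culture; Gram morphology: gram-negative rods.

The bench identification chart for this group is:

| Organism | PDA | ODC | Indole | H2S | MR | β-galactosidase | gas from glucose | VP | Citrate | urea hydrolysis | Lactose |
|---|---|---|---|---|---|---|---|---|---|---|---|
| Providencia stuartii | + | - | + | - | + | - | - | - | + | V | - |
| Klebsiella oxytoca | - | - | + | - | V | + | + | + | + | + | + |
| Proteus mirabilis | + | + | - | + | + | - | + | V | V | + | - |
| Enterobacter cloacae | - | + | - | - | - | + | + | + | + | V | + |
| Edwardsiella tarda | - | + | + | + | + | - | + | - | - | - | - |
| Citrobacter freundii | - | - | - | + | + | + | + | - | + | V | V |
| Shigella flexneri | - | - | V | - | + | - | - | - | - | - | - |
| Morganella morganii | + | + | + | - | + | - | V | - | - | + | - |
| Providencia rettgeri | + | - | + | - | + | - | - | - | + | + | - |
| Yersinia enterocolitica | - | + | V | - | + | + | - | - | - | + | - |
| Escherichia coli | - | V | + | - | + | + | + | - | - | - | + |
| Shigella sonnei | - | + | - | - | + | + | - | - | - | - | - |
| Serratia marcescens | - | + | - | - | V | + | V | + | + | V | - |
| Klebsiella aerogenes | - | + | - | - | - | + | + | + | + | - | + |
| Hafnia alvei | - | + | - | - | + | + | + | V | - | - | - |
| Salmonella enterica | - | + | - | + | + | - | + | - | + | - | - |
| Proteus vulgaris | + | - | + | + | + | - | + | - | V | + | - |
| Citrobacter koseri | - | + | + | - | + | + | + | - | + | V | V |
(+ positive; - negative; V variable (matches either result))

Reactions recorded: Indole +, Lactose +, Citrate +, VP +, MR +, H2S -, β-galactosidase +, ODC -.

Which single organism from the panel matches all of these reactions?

Klebsiella oxytoca

VP +: excludes 12 organisms — 6 left.
H2S -: excludes Proteus mirabilis — 5 left.
Indole +: excludes Enterobacter cloacae, Serratia marcescens, Klebsiella aerogenes, Hafnia alvei — 1 left.
Lactose +: the one remaining candidate is consistent.
Citrate +: the one remaining candidate is consistent.
ODC -: the one remaining candidate is consistent.
MR +: the one remaining candidate is consistent.
β-galactosidase +: the one remaining candidate is consistent.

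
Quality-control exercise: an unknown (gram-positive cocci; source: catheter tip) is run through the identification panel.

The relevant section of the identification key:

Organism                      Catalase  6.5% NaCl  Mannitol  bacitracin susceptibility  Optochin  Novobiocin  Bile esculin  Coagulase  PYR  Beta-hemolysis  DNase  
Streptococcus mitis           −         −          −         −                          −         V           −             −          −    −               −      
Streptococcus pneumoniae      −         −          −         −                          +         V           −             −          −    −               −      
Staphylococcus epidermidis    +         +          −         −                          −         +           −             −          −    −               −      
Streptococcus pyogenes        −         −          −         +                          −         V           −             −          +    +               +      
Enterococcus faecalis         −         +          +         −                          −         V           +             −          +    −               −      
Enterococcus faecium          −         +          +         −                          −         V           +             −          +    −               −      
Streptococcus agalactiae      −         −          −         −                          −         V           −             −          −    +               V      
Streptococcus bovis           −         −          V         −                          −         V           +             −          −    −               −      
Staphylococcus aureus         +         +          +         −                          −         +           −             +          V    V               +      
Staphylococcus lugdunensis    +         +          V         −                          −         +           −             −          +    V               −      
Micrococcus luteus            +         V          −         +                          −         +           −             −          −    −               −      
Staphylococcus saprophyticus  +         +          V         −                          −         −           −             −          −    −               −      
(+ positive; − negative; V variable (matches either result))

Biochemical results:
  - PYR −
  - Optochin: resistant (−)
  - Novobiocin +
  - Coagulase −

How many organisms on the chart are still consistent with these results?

Coagulase −: excludes Staphylococcus aureus — 11 left.
Optochin −: excludes Streptococcus pneumoniae — 10 left.
Novobiocin +: excludes Staphylococcus saprophyticus — 9 left.
PYR −: excludes Streptococcus pyogenes, Enterococcus faecalis, Enterococcus faecium, Staphylococcus lugdunensis — 5 left.
Still consistent: Micrococcus luteus, Staphylococcus epidermidis, Streptococcus agalactiae, Streptococcus bovis, Streptococcus mitis.

5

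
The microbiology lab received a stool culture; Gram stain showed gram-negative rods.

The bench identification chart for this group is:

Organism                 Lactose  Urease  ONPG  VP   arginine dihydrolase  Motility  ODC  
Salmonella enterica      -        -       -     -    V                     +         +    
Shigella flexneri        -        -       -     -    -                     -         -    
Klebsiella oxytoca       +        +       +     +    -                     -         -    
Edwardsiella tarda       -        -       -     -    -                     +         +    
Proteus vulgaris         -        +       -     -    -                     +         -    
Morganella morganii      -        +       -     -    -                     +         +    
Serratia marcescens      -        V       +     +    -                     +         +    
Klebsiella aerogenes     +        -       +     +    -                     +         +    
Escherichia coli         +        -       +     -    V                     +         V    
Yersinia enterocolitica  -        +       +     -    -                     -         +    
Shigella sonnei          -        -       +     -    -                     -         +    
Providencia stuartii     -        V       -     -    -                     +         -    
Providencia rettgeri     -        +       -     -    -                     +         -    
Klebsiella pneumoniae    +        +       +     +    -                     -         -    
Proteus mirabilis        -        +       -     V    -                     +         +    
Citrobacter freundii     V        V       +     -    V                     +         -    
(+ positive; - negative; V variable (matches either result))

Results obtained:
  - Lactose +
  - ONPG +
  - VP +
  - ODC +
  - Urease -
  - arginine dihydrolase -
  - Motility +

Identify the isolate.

Klebsiella aerogenes

VP +: excludes 11 organisms — 5 left.
Urease -: excludes Klebsiella oxytoca, Klebsiella pneumoniae, Proteus mirabilis — 2 left.
arginine dihydrolase -: all 2 remaining candidates are consistent.
ODC +: all 2 remaining candidates are consistent.
ONPG +: all 2 remaining candidates are consistent.
Lactose +: excludes Serratia marcescens — 1 left.
Motility +: the one remaining candidate is consistent.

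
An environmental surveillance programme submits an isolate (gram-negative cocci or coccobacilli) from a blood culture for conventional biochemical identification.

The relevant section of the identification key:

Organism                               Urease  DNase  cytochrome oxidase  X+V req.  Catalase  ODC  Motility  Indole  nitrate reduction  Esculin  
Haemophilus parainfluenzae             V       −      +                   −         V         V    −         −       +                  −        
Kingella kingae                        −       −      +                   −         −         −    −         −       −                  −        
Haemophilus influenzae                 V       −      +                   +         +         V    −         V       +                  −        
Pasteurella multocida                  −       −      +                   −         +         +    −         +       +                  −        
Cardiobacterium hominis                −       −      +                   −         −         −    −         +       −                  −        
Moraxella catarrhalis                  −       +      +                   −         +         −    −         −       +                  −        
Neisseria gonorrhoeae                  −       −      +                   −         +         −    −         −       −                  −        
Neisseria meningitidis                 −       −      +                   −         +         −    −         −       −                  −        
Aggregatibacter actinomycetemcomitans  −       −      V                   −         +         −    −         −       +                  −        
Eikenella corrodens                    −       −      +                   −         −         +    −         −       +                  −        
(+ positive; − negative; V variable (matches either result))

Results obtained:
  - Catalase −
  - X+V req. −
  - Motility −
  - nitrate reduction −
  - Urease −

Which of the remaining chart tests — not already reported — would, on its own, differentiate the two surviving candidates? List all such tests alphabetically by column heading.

Indole

X+V req. −: excludes Haemophilus influenzae — 9 left.
Urease −: all 9 remaining candidates are consistent.
Motility −: all 9 remaining candidates are consistent.
nitrate reduction −: excludes 5 organisms — 4 left.
Catalase −: excludes Neisseria gonorrhoeae, Neisseria meningitidis — 2 left.
Two candidates remain: Cardiobacterium hominis and Kingella kingae.
  DNase: − vs − — same for both, does not separate.
  cytochrome oxidase: + vs + — same for both, does not separate.
  ODC: − vs − — same for both, does not separate.
  Indole: Cardiobacterium hominis +, Kingella kingae − — discriminates.
  Esculin: − vs − — same for both, does not separate.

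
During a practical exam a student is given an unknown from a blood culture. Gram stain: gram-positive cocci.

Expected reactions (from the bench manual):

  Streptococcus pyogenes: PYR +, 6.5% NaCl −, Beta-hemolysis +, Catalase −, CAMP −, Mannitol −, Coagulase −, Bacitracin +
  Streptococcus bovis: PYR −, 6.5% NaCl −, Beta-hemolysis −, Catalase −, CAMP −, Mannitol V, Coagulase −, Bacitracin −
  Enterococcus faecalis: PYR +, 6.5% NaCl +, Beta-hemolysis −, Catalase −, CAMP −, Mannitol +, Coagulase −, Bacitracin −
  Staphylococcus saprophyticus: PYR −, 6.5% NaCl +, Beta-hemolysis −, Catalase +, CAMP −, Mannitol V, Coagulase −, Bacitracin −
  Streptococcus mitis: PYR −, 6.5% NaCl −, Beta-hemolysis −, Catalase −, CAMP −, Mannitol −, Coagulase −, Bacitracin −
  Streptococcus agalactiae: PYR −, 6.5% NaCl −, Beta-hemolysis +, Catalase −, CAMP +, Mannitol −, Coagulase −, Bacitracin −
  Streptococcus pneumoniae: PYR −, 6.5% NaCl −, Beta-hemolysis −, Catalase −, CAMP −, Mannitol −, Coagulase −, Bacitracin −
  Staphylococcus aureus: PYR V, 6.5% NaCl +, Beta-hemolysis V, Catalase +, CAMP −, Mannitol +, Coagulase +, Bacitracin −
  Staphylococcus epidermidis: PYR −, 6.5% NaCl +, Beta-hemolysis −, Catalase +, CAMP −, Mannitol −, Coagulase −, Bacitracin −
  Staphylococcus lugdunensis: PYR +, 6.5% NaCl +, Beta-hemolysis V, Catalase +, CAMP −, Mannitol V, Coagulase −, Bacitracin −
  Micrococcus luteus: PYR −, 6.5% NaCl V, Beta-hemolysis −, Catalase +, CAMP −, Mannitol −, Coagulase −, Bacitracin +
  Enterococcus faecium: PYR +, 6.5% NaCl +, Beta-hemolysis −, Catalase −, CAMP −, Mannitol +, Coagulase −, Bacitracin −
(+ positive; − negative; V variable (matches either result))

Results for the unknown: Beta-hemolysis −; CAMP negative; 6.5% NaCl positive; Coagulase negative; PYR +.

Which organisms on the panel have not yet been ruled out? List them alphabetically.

Enterococcus faecalis, Enterococcus faecium, Staphylococcus lugdunensis

6.5% NaCl +: excludes 5 organisms — 7 left.
Coagulase −: excludes Staphylococcus aureus — 6 left.
Beta-hemolysis −: all 6 remaining candidates are consistent.
CAMP −: all 6 remaining candidates are consistent.
PYR +: excludes Staphylococcus saprophyticus, Staphylococcus epidermidis, Micrococcus luteus — 3 left.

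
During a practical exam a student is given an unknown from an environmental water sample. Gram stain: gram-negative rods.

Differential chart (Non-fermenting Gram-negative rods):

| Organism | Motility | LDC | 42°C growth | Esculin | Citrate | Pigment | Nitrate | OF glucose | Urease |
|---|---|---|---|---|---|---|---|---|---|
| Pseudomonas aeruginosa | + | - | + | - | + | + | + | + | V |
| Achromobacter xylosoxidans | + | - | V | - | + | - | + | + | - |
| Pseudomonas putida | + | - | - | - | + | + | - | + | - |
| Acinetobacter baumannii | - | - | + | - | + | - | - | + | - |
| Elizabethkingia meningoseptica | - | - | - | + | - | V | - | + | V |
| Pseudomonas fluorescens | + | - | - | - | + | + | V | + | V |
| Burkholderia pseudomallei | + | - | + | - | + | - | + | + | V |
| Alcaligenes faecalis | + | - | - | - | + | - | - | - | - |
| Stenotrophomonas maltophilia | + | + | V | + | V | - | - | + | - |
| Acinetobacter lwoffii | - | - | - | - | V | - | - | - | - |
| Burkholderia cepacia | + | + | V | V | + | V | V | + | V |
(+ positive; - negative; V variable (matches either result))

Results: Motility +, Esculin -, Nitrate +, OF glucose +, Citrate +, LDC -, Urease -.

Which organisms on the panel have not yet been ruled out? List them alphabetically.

Achromobacter xylosoxidans, Burkholderia pseudomallei, Pseudomonas aeruginosa, Pseudomonas fluorescens

Motility +: excludes Acinetobacter baumannii, Elizabethkingia meningoseptica, Acinetobacter lwoffii — 8 left.
Esculin -: excludes Stenotrophomonas maltophilia — 7 left.
Urease -: all 7 remaining candidates are consistent.
Citrate +: all 7 remaining candidates are consistent.
OF glucose +: excludes Alcaligenes faecalis — 6 left.
LDC -: excludes Burkholderia cepacia — 5 left.
Nitrate +: excludes Pseudomonas putida — 4 left.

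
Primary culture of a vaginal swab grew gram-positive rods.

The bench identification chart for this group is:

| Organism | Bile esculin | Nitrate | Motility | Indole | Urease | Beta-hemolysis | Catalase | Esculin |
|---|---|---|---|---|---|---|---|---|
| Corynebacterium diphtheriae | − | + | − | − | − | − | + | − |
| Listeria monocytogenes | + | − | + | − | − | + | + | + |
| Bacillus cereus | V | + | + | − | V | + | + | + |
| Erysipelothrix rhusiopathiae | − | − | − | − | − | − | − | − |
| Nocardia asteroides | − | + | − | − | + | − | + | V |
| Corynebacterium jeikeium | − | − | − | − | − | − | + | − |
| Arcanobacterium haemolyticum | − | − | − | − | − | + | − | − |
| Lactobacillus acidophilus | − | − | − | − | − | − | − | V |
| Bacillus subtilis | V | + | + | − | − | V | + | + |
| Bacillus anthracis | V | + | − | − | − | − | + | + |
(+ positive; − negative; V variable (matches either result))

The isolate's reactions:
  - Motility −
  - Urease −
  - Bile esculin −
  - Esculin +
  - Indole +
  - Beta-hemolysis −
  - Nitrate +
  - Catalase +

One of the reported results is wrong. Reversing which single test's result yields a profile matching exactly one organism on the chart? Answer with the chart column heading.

Indole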